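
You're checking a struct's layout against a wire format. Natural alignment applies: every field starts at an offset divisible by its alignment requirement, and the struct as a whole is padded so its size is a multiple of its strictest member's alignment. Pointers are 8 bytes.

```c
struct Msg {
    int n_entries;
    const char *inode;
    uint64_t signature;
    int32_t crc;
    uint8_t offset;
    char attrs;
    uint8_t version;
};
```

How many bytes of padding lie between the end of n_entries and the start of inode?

4

0..4  n_entries  (4B, 4-aligned)
4..8  -- padding (4B)
8..16  inode  (8B, 8-aligned)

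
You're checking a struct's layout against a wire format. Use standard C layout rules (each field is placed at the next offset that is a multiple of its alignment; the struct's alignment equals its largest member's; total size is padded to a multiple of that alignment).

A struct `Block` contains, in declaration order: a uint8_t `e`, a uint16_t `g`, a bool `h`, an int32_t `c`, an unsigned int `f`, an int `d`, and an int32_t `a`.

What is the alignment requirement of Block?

member alignments: e=1, g=2, h=1, c=4, f=4, d=4, a=4
max = 4

4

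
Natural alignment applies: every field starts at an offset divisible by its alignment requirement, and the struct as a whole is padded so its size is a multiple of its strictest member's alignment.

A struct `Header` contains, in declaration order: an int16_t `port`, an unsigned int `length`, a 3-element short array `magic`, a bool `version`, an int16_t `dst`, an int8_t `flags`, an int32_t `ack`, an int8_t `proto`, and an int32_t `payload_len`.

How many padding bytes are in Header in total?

7

port at 0 (size 2, align 2) → ends 2
pad 2 to align 4 for length
length at 4 (size 4, align 4) → ends 8
magic at 8 (size 6, align 2) → ends 14
version at 14 (size 1, align 1) → ends 15
pad 1 to align 2 for dst
dst at 16 (size 2, align 2) → ends 18
flags at 18 (size 1, align 1) → ends 19
pad 1 to align 4 for ack
ack at 20 (size 4, align 4) → ends 24
proto at 24 (size 1, align 1) → ends 25
pad 3 to align 4 for payload_len
payload_len at 28 (size 4, align 4) → ends 32
total 32 bytes, alignment 4
data bytes 25, size 32 → padding 7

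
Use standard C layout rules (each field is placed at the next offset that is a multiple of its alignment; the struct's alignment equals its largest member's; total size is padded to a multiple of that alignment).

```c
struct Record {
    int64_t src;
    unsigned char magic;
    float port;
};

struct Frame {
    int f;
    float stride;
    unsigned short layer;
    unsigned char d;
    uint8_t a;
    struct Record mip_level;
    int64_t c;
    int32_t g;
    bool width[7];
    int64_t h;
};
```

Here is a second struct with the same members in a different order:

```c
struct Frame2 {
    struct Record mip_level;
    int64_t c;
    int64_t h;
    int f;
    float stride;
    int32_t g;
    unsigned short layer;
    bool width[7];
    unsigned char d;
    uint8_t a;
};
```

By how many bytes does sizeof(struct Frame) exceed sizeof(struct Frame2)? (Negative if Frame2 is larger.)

Record: src at 0 (size 8, align 8) → ends 8; magic at 8 (size 1, align 1) → ends 9; pad 3 to align 4 for port; port at 12 (size 4, align 4) → ends 16; total 16 bytes, alignment 8
f at 0 (size 4, align 4) → ends 4
stride at 4 (size 4, align 4) → ends 8
layer at 8 (size 2, align 2) → ends 10
d at 10 (size 1, align 1) → ends 11
a at 11 (size 1, align 1) → ends 12
pad 4 to align 8 for mip_level
mip_level at 16 (size 16, align 8) → ends 32
c at 32 (size 8, align 8) → ends 40
g at 40 (size 4, align 4) → ends 44
width at 44 (size 7, align 1) → ends 51
pad 5 to align 8 for h
h at 56 (size 8, align 8) → ends 64
total 64 bytes, alignment 8
— Frame2 —
mip_level at 0 (size 16, align 8) → ends 16
c at 16 (size 8, align 8) → ends 24
h at 24 (size 8, align 8) → ends 32
f at 32 (size 4, align 4) → ends 36
stride at 36 (size 4, align 4) → ends 40
g at 40 (size 4, align 4) → ends 44
layer at 44 (size 2, align 2) → ends 46
width at 46 (size 7, align 1) → ends 53
d at 53 (size 1, align 1) → ends 54
a at 54 (size 1, align 1) → ends 55
tail pad 1 to reach multiple of 8
total 56 bytes, alignment 8
64 − 56 = 8

8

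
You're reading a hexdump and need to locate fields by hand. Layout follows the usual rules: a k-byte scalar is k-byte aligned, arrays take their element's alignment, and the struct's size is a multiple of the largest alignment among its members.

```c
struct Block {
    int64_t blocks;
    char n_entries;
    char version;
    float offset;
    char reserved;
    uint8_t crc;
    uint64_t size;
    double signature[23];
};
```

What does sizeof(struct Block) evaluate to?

216 bytes

0..8  blocks  (8B, 8-aligned)
8..9  n_entries  (1B, 1-aligned)
9..10  version  (1B, 1-aligned)
10..12  -- padding (2B)
12..16  offset  (4B, 4-aligned)
16..17  reserved  (1B, 1-aligned)
17..18  crc  (1B, 1-aligned)
18..24  -- padding (6B)
24..32  size  (8B, 8-aligned)
32..216  signature  (184B, 8-aligned)
sizeof = 216, alignof = 8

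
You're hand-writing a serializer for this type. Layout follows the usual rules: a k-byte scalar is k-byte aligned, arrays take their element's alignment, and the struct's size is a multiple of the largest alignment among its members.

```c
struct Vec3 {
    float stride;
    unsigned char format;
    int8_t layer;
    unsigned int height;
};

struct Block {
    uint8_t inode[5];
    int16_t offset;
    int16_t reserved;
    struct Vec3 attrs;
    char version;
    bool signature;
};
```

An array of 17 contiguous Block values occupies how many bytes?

Vec3: stride at 0 (size 4, align 4) → ends 4; format at 4 (size 1, align 1) → ends 5; layer at 5 (size 1, align 1) → ends 6; pad 2 to align 4 for height; height at 8 (size 4, align 4) → ends 12; total 12 bytes, alignment 4
inode at 0 (size 5, align 1) → ends 5
pad 1 to align 2 for offset
offset at 6 (size 2, align 2) → ends 8
reserved at 8 (size 2, align 2) → ends 10
pad 2 to align 4 for attrs
attrs at 12 (size 12, align 4) → ends 24
version at 24 (size 1, align 1) → ends 25
signature at 25 (size 1, align 1) → ends 26
tail pad 2 to reach multiple of 4
total 28 bytes, alignment 4
array of 17: 17 × 28 = 476

476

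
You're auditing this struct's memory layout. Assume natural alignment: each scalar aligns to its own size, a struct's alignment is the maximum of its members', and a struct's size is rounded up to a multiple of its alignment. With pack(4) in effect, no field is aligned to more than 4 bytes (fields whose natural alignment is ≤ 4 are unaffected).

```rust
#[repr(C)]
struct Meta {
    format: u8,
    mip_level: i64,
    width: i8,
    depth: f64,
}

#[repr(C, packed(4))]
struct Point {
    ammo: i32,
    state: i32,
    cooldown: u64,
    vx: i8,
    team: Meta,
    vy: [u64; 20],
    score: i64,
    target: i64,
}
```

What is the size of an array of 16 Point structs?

3648

Meta: @0: format [1B, align 1] → 1; +7 pad (align 8); @8: mip_level [8B, align 8] → 16; @16: width [1B, align 1] → 17; +7 pad (align 8); @24: depth [8B, align 8] → 32; size 32, align 8
@0: ammo [4B, align 4] → 4
@4: state [4B, align 4] → 8
@8: cooldown [8B, align 4] → 16
@16: vx [1B, align 1] → 17
+3 pad (align 4)
@20: team [32B, align 4] → 52
@52: vy [160B, align 4] → 212
@212: score [8B, align 4] → 220
@220: target [8B, align 4] → 228
size 228, align 4
array of 16: 16 × 228 = 3648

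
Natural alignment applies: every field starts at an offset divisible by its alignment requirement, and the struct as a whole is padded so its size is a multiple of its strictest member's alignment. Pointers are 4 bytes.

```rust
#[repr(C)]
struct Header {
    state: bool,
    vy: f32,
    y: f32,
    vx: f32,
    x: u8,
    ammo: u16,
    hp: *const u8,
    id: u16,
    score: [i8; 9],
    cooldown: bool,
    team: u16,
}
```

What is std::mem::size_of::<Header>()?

40 bytes

@0: state [1B, align 1] → 1
+3 pad (align 4)
@4: vy [4B, align 4] → 8
@8: y [4B, align 4] → 12
@12: vx [4B, align 4] → 16
@16: x [1B, align 1] → 17
+1 pad (align 2)
@18: ammo [2B, align 2] → 20
@20: hp [4B, align 4] → 24
@24: id [2B, align 2] → 26
@26: score [9B, align 1] → 35
@35: cooldown [1B, align 1] → 36
@36: team [2B, align 2] → 38
+2 tail pad (align 4)
size 40, align 4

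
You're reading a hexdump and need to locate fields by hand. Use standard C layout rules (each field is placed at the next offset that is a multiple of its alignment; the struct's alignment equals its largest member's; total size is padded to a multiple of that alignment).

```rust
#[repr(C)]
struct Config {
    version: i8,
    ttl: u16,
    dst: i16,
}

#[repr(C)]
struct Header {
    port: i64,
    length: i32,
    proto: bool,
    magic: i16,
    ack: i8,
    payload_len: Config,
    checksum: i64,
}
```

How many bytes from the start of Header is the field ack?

Config: @0: version [1B, align 1] → 1; +1 pad (align 2); @2: ttl [2B, align 2] → 4; @4: dst [2B, align 2] → 6; size 6, align 2
@0: port [8B, align 8] → 8
@8: length [4B, align 4] → 12
@12: proto [1B, align 1] → 13
+1 pad (align 2)
@14: magic [2B, align 2] → 16
@16: ack [1B, align 1] → 17

16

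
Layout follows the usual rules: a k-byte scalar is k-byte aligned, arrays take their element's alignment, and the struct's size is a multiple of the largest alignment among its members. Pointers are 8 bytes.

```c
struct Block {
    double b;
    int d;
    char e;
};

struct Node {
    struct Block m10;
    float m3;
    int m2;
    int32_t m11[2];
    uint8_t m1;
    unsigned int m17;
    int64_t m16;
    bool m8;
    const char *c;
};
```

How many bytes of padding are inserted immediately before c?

7

Block: @0: b [8B, align 8] → 8; @8: d [4B, align 4] → 12; @12: e [1B, align 1] → 13; +3 tail pad (align 8); size 16, align 8
@0: m10 [16B, align 8] → 16
@16: m3 [4B, align 4] → 20
@20: m2 [4B, align 4] → 24
@24: m11 [8B, align 4] → 32
@32: m1 [1B, align 1] → 33
+3 pad (align 4)
@36: m17 [4B, align 4] → 40
@40: m16 [8B, align 8] → 48
@48: m8 [1B, align 1] → 49
+7 pad (align 8)
@56: c [8B, align 8] → 64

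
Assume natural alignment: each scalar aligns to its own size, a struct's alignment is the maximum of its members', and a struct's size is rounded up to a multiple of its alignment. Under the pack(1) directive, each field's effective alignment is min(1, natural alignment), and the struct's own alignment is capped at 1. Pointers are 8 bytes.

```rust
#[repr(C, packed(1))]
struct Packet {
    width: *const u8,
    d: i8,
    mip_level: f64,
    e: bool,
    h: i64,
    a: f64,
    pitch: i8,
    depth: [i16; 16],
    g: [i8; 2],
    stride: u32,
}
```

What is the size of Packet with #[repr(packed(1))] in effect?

73

@0: width [8B, align 1] → 8
@8: d [1B, align 1] → 9
@9: mip_level [8B, align 1] → 17
@17: e [1B, align 1] → 18
@18: h [8B, align 1] → 26
@26: a [8B, align 1] → 34
@34: pitch [1B, align 1] → 35
@35: depth [32B, align 1] → 67
@67: g [2B, align 1] → 69
@69: stride [4B, align 1] → 73
size 73, align 1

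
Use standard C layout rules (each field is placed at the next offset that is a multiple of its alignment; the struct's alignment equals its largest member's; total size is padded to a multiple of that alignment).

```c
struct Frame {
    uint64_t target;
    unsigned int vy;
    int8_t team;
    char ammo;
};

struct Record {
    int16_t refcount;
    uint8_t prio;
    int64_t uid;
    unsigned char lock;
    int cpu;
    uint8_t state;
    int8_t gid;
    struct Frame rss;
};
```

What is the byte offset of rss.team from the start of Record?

44

Frame: 0..8  target  (8B, 8-aligned); 8..12  vy  (4B, 4-aligned); 12..13  team  (1B, 1-aligned); 13..14  ammo  (1B, 1-aligned); 14..16  -- tail padding (2B); sizeof = 16, alignof = 8
0..2  refcount  (2B, 2-aligned)
2..3  prio  (1B, 1-aligned)
3..8  -- padding (5B)
8..16  uid  (8B, 8-aligned)
16..17  lock  (1B, 1-aligned)
17..20  -- padding (3B)
20..24  cpu  (4B, 4-aligned)
24..25  state  (1B, 1-aligned)
25..26  gid  (1B, 1-aligned)
26..32  -- padding (6B)
32..48  rss  (16B, 8-aligned)
within Frame: team at 12
32 + 12 = 44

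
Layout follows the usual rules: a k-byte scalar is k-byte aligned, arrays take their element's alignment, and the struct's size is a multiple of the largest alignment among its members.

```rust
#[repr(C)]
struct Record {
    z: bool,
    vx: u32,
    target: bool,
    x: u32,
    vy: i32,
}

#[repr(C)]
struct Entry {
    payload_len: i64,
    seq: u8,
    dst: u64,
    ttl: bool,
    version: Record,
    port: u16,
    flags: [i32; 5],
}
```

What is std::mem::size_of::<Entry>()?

Record: 0..1  z  (1B, 1-aligned); 1..4  -- padding (3B); 4..8  vx  (4B, 4-aligned); 8..9  target  (1B, 1-aligned); 9..12  -- padding (3B); 12..16  x  (4B, 4-aligned); 16..20  vy  (4B, 4-aligned); sizeof = 20, alignof = 4
0..8  payload_len  (8B, 8-aligned)
8..9  seq  (1B, 1-aligned)
9..16  -- padding (7B)
16..24  dst  (8B, 8-aligned)
24..25  ttl  (1B, 1-aligned)
25..28  -- padding (3B)
28..48  version  (20B, 4-aligned)
48..50  port  (2B, 2-aligned)
50..52  -- padding (2B)
52..72  flags  (20B, 4-aligned)
sizeof = 72, alignof = 8

72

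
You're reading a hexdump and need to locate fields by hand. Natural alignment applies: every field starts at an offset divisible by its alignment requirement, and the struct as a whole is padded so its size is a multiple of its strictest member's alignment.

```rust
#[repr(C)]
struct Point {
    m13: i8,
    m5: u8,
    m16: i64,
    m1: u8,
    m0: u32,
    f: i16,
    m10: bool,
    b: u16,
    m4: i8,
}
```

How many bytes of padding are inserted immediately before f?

0

@0: m13 [1B, align 1] → 1
@1: m5 [1B, align 1] → 2
+6 pad (align 8)
@8: m16 [8B, align 8] → 16
@16: m1 [1B, align 1] → 17
+3 pad (align 4)
@20: m0 [4B, align 4] → 24
@24: f [2B, align 2] → 26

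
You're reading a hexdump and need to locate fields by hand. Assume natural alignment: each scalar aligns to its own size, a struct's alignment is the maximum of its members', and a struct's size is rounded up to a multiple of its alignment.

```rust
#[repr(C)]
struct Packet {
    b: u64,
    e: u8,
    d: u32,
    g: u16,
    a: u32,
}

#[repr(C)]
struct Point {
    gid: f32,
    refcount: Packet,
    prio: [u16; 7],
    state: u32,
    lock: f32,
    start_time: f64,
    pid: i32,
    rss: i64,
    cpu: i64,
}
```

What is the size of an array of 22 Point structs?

1936

Packet: @0: b [8B, align 8] → 8; @8: e [1B, align 1] → 9; +3 pad (align 4); @12: d [4B, align 4] → 16; @16: g [2B, align 2] → 18; +2 pad (align 4); @20: a [4B, align 4] → 24; size 24, align 8
@0: gid [4B, align 4] → 4
+4 pad (align 8)
@8: refcount [24B, align 8] → 32
@32: prio [14B, align 2] → 46
+2 pad (align 4)
@48: state [4B, align 4] → 52
@52: lock [4B, align 4] → 56
@56: start_time [8B, align 8] → 64
@64: pid [4B, align 4] → 68
+4 pad (align 8)
@72: rss [8B, align 8] → 80
@80: cpu [8B, align 8] → 88
size 88, align 8
array of 22: 22 × 88 = 1936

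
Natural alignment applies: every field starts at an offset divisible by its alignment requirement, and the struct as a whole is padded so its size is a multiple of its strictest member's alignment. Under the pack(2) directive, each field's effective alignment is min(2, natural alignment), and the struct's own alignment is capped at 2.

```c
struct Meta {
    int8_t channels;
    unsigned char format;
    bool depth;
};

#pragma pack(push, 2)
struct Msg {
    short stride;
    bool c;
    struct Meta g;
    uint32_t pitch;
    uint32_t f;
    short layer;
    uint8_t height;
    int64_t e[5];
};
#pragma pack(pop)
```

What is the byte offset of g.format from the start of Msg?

4

Meta: 0..1  channels  (1B, 1-aligned); 1..2  format  (1B, 1-aligned); 2..3  depth  (1B, 1-aligned); sizeof = 3, alignof = 1
0..2  stride  (2B, 2-aligned)
2..3  c  (1B, 1-aligned)
3..6  g  (3B, 1-aligned)
within Meta: format at 1
3 + 1 = 4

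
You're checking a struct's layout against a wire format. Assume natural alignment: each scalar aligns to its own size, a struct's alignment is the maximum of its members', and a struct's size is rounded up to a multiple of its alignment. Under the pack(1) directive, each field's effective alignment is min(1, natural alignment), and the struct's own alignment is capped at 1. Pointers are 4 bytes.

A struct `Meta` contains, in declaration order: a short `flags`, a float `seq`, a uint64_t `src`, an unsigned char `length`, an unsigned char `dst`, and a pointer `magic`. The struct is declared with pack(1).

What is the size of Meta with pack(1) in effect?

20

@0: flags [2B, align 1] → 2
@2: seq [4B, align 1] → 6
@6: src [8B, align 1] → 14
@14: length [1B, align 1] → 15
@15: dst [1B, align 1] → 16
@16: magic [4B, align 1] → 20
size 20, align 1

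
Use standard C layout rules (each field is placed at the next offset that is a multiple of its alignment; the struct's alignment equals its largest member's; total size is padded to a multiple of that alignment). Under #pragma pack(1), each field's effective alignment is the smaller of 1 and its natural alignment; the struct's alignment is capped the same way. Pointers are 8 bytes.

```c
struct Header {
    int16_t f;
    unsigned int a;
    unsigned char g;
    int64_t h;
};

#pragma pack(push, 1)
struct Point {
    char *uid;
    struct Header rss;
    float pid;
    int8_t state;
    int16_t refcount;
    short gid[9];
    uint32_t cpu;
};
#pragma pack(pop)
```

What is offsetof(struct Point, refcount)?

Header: 0..2  f  (2B, 2-aligned); 2..4  -- padding (2B); 4..8  a  (4B, 4-aligned); 8..9  g  (1B, 1-aligned); 9..16  -- padding (7B); 16..24  h  (8B, 8-aligned); sizeof = 24, alignof = 8
0..8  uid  (8B, 1-aligned)
8..32  rss  (24B, 1-aligned)
32..36  pid  (4B, 1-aligned)
36..37  state  (1B, 1-aligned)
37..39  refcount  (2B, 1-aligned)

37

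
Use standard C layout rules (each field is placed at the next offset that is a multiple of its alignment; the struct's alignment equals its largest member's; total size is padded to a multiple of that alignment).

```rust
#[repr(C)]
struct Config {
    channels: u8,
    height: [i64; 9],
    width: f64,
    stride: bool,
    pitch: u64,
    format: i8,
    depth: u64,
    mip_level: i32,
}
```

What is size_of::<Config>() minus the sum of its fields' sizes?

0..1  channels  (1B, 1-aligned)
1..8  -- padding (7B)
8..80  height  (72B, 8-aligned)
80..88  width  (8B, 8-aligned)
88..89  stride  (1B, 1-aligned)
89..96  -- padding (7B)
96..104  pitch  (8B, 8-aligned)
104..105  format  (1B, 1-aligned)
105..112  -- padding (7B)
112..120  depth  (8B, 8-aligned)
120..124  mip_level  (4B, 4-aligned)
124..128  -- tail padding (4B)
sizeof = 128, alignof = 8
data bytes 103, size 128 → padding 25

25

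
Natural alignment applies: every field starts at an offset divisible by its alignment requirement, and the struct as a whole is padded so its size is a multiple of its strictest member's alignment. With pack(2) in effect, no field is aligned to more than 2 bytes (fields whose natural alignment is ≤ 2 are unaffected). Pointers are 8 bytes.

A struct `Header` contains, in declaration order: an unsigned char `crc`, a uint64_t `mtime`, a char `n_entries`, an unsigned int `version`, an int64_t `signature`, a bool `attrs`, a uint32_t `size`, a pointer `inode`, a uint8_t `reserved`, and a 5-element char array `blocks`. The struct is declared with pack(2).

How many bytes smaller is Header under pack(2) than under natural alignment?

natural layout:
  crc at 0 (size 1, align 1) → ends 1
  pad 7 to align 8 for mtime
  mtime at 8 (size 8, align 8) → ends 16
  n_entries at 16 (size 1, align 1) → ends 17
  pad 3 to align 4 for version
  version at 20 (size 4, align 4) → ends 24
  signature at 24 (size 8, align 8) → ends 32
  attrs at 32 (size 1, align 1) → ends 33
  pad 3 to align 4 for size
  size at 36 (size 4, align 4) → ends 40
  inode at 40 (size 8, align 8) → ends 48
  reserved at 48 (size 1, align 1) → ends 49
  blocks at 49 (size 5, align 1) → ends 54
  tail pad 2 to reach multiple of 8
  total 56 bytes, alignment 8
packed(2) layout:
  crc at 0 (size 1, align 1) → ends 1
  pad 1 to align 2 for mtime
  mtime at 2 (size 8, align 2) → ends 10
  n_entries at 10 (size 1, align 1) → ends 11
  pad 1 to align 2 for version
  version at 12 (size 4, align 2) → ends 16
  signature at 16 (size 8, align 2) → ends 24
  attrs at 24 (size 1, align 1) → ends 25
  pad 1 to align 2 for size
  size at 26 (size 4, align 2) → ends 30
  inode at 30 (size 8, align 2) → ends 38
  reserved at 38 (size 1, align 1) → ends 39
  blocks at 39 (size 5, align 1) → ends 44
  total 44 bytes, alignment 2
56 − 44 = 12

12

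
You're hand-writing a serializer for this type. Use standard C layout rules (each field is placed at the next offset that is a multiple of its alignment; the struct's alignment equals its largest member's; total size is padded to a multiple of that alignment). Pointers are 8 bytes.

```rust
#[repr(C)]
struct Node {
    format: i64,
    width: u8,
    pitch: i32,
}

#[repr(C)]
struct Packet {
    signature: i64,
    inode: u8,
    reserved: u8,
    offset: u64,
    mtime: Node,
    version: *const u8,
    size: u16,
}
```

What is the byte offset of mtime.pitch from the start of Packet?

36

Node: @0: format [8B, align 8] → 8; @8: width [1B, align 1] → 9; +3 pad (align 4); @12: pitch [4B, align 4] → 16; size 16, align 8
@0: signature [8B, align 8] → 8
@8: inode [1B, align 1] → 9
@9: reserved [1B, align 1] → 10
+6 pad (align 8)
@16: offset [8B, align 8] → 24
@24: mtime [16B, align 8] → 40
within Node: pitch at 12
24 + 12 = 36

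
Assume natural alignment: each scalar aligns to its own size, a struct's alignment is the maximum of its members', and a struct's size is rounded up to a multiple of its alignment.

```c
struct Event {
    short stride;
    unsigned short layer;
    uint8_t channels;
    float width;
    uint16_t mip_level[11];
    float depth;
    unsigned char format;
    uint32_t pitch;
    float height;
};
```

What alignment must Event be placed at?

4

member alignments: stride=2, layer=2, channels=1, width=4, mip_level=2, depth=4, format=1, pitch=4, height=4
max = 4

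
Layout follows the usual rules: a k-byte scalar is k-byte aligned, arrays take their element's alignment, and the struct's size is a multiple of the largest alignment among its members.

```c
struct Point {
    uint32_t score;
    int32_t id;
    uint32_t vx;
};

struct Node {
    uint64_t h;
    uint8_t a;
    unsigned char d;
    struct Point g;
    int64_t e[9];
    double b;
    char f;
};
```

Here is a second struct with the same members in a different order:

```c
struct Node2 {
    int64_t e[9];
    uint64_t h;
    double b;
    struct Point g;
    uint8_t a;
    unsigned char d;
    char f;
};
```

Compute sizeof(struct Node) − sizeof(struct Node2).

Point: @0: score [4B, align 4] → 4; @4: id [4B, align 4] → 8; @8: vx [4B, align 4] → 12; size 12, align 4
@0: h [8B, align 8] → 8
@8: a [1B, align 1] → 9
@9: d [1B, align 1] → 10
+2 pad (align 4)
@12: g [12B, align 4] → 24
@24: e [72B, align 8] → 96
@96: b [8B, align 8] → 104
@104: f [1B, align 1] → 105
+7 tail pad (align 8)
size 112, align 8
— Node2 —
@0: e [72B, align 8] → 72
@72: h [8B, align 8] → 80
@80: b [8B, align 8] → 88
@88: g [12B, align 4] → 100
@100: a [1B, align 1] → 101
@101: d [1B, align 1] → 102
@102: f [1B, align 1] → 103
+1 tail pad (align 8)
size 104, align 8
112 − 104 = 8

8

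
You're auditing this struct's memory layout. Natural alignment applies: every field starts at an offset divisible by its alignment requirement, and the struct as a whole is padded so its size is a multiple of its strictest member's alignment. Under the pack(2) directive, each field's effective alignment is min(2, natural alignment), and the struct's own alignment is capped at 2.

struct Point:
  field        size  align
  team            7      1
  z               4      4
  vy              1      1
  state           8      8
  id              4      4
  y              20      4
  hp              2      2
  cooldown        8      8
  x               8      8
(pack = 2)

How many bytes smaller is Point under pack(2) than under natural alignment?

natural layout:
  @0: team [7B, align 1] → 7
  +1 pad (align 4)
  @8: z [4B, align 4] → 12
  @12: vy [1B, align 1] → 13
  +3 pad (align 8)
  @16: state [8B, align 8] → 24
  @24: id [4B, align 4] → 28
  @28: y [20B, align 4] → 48
  @48: hp [2B, align 2] → 50
  +6 pad (align 8)
  @56: cooldown [8B, align 8] → 64
  @64: x [8B, align 8] → 72
  size 72, align 8
packed(2) layout:
  @0: team [7B, align 1] → 7
  +1 pad (align 2)
  @8: z [4B, align 2] → 12
  @12: vy [1B, align 1] → 13
  +1 pad (align 2)
  @14: state [8B, align 2] → 22
  @22: id [4B, align 2] → 26
  @26: y [20B, align 2] → 46
  @46: hp [2B, align 2] → 48
  @48: cooldown [8B, align 2] → 56
  @56: x [8B, align 2] → 64
  size 64, align 2
72 − 64 = 8

8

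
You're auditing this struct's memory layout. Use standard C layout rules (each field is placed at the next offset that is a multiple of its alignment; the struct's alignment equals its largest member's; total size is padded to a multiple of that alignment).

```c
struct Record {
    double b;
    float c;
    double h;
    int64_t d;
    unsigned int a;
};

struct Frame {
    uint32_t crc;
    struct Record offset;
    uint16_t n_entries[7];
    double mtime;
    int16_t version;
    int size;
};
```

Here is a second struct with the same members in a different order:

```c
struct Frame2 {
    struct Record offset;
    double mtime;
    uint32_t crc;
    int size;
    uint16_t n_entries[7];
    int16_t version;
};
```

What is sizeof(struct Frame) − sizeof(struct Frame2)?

8

Record: b at 0 (size 8, align 8) → ends 8; c at 8 (size 4, align 4) → ends 12; pad 4 to align 8 for h; h at 16 (size 8, align 8) → ends 24; d at 24 (size 8, align 8) → ends 32; a at 32 (size 4, align 4) → ends 36; tail pad 4 to reach multiple of 8; total 40 bytes, alignment 8
crc at 0 (size 4, align 4) → ends 4
pad 4 to align 8 for offset
offset at 8 (size 40, align 8) → ends 48
n_entries at 48 (size 14, align 2) → ends 62
pad 2 to align 8 for mtime
mtime at 64 (size 8, align 8) → ends 72
version at 72 (size 2, align 2) → ends 74
pad 2 to align 4 for size
size at 76 (size 4, align 4) → ends 80
total 80 bytes, alignment 8
— Frame2 —
offset at 0 (size 40, align 8) → ends 40
mtime at 40 (size 8, align 8) → ends 48
crc at 48 (size 4, align 4) → ends 52
size at 52 (size 4, align 4) → ends 56
n_entries at 56 (size 14, align 2) → ends 70
version at 70 (size 2, align 2) → ends 72
total 72 bytes, alignment 8
80 − 72 = 8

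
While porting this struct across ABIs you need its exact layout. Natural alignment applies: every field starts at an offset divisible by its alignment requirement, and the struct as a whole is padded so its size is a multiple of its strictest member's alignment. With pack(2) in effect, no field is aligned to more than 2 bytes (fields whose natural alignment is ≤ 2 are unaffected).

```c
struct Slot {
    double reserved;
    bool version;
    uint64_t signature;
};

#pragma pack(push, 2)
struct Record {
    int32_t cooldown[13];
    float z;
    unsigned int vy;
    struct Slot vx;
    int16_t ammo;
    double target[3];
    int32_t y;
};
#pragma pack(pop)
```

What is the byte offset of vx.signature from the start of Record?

76

Slot: 0..8  reserved  (8B, 8-aligned); 8..9  version  (1B, 1-aligned); 9..16  -- padding (7B); 16..24  signature  (8B, 8-aligned); sizeof = 24, alignof = 8
0..52  cooldown  (52B, 2-aligned)
52..56  z  (4B, 2-aligned)
56..60  vy  (4B, 2-aligned)
60..84  vx  (24B, 2-aligned)
within Slot: signature at 16
60 + 16 = 76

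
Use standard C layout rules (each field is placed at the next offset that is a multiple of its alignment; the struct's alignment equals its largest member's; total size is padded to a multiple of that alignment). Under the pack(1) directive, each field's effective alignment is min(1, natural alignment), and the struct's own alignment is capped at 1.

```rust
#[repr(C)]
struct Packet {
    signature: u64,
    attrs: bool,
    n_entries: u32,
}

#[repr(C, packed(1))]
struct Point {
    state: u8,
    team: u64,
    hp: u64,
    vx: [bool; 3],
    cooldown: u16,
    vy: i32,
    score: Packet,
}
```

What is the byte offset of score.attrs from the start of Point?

Packet: @0: signature [8B, align 8] → 8; @8: attrs [1B, align 1] → 9; +3 pad (align 4); @12: n_entries [4B, align 4] → 16; size 16, align 8
@0: state [1B, align 1] → 1
@1: team [8B, align 1] → 9
@9: hp [8B, align 1] → 17
@17: vx [3B, align 1] → 20
@20: cooldown [2B, align 1] → 22
@22: vy [4B, align 1] → 26
@26: score [16B, align 1] → 42
within Packet: attrs at 8
26 + 8 = 34

34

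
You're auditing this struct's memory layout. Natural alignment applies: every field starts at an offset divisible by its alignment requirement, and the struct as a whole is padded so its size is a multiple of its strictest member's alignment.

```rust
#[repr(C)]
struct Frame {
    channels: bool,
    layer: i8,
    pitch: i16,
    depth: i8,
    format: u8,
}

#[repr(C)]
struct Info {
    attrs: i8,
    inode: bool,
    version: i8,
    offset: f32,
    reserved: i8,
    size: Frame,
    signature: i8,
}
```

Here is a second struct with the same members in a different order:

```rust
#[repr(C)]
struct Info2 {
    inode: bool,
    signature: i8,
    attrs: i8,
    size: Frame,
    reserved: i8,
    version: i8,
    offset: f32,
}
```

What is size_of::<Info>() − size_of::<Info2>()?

4

Frame: channels at 0 (size 1, align 1) → ends 1; layer at 1 (size 1, align 1) → ends 2; pitch at 2 (size 2, align 2) → ends 4; depth at 4 (size 1, align 1) → ends 5; format at 5 (size 1, align 1) → ends 6; total 6 bytes, alignment 2
attrs at 0 (size 1, align 1) → ends 1
inode at 1 (size 1, align 1) → ends 2
version at 2 (size 1, align 1) → ends 3
pad 1 to align 4 for offset
offset at 4 (size 4, align 4) → ends 8
reserved at 8 (size 1, align 1) → ends 9
pad 1 to align 2 for size
size at 10 (size 6, align 2) → ends 16
signature at 16 (size 1, align 1) → ends 17
tail pad 3 to reach multiple of 4
total 20 bytes, alignment 4
— Info2 —
inode at 0 (size 1, align 1) → ends 1
signature at 1 (size 1, align 1) → ends 2
attrs at 2 (size 1, align 1) → ends 3
pad 1 to align 2 for size
size at 4 (size 6, align 2) → ends 10
reserved at 10 (size 1, align 1) → ends 11
version at 11 (size 1, align 1) → ends 12
offset at 12 (size 4, align 4) → ends 16
total 16 bytes, alignment 4
20 − 16 = 4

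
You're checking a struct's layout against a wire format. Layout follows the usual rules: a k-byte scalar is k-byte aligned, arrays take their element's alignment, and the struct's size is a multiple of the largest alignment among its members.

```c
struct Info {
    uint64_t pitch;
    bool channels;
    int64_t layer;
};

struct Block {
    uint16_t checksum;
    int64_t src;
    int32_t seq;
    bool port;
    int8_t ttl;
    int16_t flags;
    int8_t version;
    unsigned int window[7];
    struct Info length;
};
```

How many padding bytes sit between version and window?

3

Info: 0..8  pitch  (8B, 8-aligned); 8..9  channels  (1B, 1-aligned); 9..16  -- padding (7B); 16..24  layer  (8B, 8-aligned); sizeof = 24, alignof = 8
0..2  checksum  (2B, 2-aligned)
2..8  -- padding (6B)
8..16  src  (8B, 8-aligned)
16..20  seq  (4B, 4-aligned)
20..21  port  (1B, 1-aligned)
21..22  ttl  (1B, 1-aligned)
22..24  flags  (2B, 2-aligned)
24..25  version  (1B, 1-aligned)
25..28  -- padding (3B)
28..56  window  (28B, 4-aligned)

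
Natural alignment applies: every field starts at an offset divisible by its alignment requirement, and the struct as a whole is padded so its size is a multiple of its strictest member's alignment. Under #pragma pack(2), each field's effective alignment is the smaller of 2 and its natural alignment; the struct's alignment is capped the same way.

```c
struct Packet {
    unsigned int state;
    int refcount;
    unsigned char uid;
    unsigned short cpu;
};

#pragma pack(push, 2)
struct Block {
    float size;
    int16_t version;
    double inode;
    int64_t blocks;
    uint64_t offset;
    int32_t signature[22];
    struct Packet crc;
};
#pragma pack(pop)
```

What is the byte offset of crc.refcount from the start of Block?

122

Packet: @0: state [4B, align 4] → 4; @4: refcount [4B, align 4] → 8; @8: uid [1B, align 1] → 9; +1 pad (align 2); @10: cpu [2B, align 2] → 12; size 12, align 4
@0: size [4B, align 2] → 4
@4: version [2B, align 2] → 6
@6: inode [8B, align 2] → 14
@14: blocks [8B, align 2] → 22
@22: offset [8B, align 2] → 30
@30: signature [88B, align 2] → 118
@118: crc [12B, align 2] → 130
within Packet: refcount at 4
118 + 4 = 122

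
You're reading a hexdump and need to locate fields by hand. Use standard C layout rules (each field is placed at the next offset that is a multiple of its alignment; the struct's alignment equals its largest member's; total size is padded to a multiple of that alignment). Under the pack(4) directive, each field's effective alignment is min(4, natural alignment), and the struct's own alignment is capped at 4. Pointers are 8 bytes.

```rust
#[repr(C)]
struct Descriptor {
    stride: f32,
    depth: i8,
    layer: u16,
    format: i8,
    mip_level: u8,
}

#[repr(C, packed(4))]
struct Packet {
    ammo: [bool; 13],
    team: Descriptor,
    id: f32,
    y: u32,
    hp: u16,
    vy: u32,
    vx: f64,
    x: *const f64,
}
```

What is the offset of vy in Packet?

40

Descriptor: stride at 0 (size 4, align 4) → ends 4; depth at 4 (size 1, align 1) → ends 5; pad 1 to align 2 for layer; layer at 6 (size 2, align 2) → ends 8; format at 8 (size 1, align 1) → ends 9; mip_level at 9 (size 1, align 1) → ends 10; tail pad 2 to reach multiple of 4; total 12 bytes, alignment 4
ammo at 0 (size 13, align 1) → ends 13
pad 3 to align 4 for team
team at 16 (size 12, align 4) → ends 28
id at 28 (size 4, align 4) → ends 32
y at 32 (size 4, align 4) → ends 36
hp at 36 (size 2, align 2) → ends 38
pad 2 to align 4 for vy
vy at 40 (size 4, align 4) → ends 44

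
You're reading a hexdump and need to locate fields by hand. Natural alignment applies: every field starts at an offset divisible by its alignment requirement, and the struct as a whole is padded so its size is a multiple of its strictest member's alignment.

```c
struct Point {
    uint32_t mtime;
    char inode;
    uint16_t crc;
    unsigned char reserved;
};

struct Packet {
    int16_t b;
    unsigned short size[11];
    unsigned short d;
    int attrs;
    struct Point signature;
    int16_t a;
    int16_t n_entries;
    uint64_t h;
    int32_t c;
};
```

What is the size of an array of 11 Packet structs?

704

Point: mtime at 0 (size 4, align 4) → ends 4; inode at 4 (size 1, align 1) → ends 5; pad 1 to align 2 for crc; crc at 6 (size 2, align 2) → ends 8; reserved at 8 (size 1, align 1) → ends 9; tail pad 3 to reach multiple of 4; total 12 bytes, alignment 4
b at 0 (size 2, align 2) → ends 2
size at 2 (size 22, align 2) → ends 24
d at 24 (size 2, align 2) → ends 26
pad 2 to align 4 for attrs
attrs at 28 (size 4, align 4) → ends 32
signature at 32 (size 12, align 4) → ends 44
a at 44 (size 2, align 2) → ends 46
n_entries at 46 (size 2, align 2) → ends 48
h at 48 (size 8, align 8) → ends 56
c at 56 (size 4, align 4) → ends 60
tail pad 4 to reach multiple of 8
total 64 bytes, alignment 8
array of 11: 11 × 64 = 704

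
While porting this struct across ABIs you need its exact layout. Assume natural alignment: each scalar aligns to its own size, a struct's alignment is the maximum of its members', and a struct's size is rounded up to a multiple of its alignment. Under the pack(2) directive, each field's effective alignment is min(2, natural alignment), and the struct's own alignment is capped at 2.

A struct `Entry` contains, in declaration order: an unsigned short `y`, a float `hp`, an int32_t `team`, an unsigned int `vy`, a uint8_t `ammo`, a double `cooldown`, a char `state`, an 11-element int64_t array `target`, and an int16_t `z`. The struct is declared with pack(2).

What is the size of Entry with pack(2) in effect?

116

0..2  y  (2B, 2-aligned)
2..6  hp  (4B, 2-aligned)
6..10  team  (4B, 2-aligned)
10..14  vy  (4B, 2-aligned)
14..15  ammo  (1B, 1-aligned)
15..16  -- padding (1B)
16..24  cooldown  (8B, 2-aligned)
24..25  state  (1B, 1-aligned)
25..26  -- padding (1B)
26..114  target  (88B, 2-aligned)
114..116  z  (2B, 2-aligned)
sizeof = 116, alignof = 2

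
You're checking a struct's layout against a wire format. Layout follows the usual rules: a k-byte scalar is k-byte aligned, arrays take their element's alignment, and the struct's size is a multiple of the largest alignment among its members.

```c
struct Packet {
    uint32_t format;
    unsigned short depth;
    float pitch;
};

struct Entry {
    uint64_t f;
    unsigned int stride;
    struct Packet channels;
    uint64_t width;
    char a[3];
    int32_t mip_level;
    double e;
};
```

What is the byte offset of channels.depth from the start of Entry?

16

Packet: format at 0 (size 4, align 4) → ends 4; depth at 4 (size 2, align 2) → ends 6; pad 2 to align 4 for pitch; pitch at 8 (size 4, align 4) → ends 12; total 12 bytes, alignment 4
f at 0 (size 8, align 8) → ends 8
stride at 8 (size 4, align 4) → ends 12
channels at 12 (size 12, align 4) → ends 24
within Packet: depth at 4
12 + 4 = 16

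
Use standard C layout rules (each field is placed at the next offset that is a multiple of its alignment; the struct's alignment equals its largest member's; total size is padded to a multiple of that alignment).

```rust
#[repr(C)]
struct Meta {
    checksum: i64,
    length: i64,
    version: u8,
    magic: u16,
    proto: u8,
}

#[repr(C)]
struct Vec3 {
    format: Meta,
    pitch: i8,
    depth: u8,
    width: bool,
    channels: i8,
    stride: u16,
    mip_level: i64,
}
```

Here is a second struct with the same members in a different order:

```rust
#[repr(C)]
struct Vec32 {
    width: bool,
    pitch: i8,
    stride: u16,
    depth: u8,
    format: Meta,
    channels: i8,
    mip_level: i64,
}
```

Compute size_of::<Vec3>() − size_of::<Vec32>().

-8

Meta: checksum at 0 (size 8, align 8) → ends 8; length at 8 (size 8, align 8) → ends 16; version at 16 (size 1, align 1) → ends 17; pad 1 to align 2 for magic; magic at 18 (size 2, align 2) → ends 20; proto at 20 (size 1, align 1) → ends 21; tail pad 3 to reach multiple of 8; total 24 bytes, alignment 8
format at 0 (size 24, align 8) → ends 24
pitch at 24 (size 1, align 1) → ends 25
depth at 25 (size 1, align 1) → ends 26
width at 26 (size 1, align 1) → ends 27
channels at 27 (size 1, align 1) → ends 28
stride at 28 (size 2, align 2) → ends 30
pad 2 to align 8 for mip_level
mip_level at 32 (size 8, align 8) → ends 40
total 40 bytes, alignment 8
— Vec32 —
width at 0 (size 1, align 1) → ends 1
pitch at 1 (size 1, align 1) → ends 2
stride at 2 (size 2, align 2) → ends 4
depth at 4 (size 1, align 1) → ends 5
pad 3 to align 8 for format
format at 8 (size 24, align 8) → ends 32
channels at 32 (size 1, align 1) → ends 33
pad 7 to align 8 for mip_level
mip_level at 40 (size 8, align 8) → ends 48
total 48 bytes, alignment 8
40 − 48 = -8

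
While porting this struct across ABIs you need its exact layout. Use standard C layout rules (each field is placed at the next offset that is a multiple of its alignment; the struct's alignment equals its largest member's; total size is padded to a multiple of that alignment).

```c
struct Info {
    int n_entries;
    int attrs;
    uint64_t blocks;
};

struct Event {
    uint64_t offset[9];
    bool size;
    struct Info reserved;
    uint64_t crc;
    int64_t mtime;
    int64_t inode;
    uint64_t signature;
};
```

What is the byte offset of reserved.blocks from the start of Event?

Info: 0..4  n_entries  (4B, 4-aligned); 4..8  attrs  (4B, 4-aligned); 8..16  blocks  (8B, 8-aligned); sizeof = 16, alignof = 8
0..72  offset  (72B, 8-aligned)
72..73  size  (1B, 1-aligned)
73..80  -- padding (7B)
80..96  reserved  (16B, 8-aligned)
within Info: blocks at 8
80 + 8 = 88

88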